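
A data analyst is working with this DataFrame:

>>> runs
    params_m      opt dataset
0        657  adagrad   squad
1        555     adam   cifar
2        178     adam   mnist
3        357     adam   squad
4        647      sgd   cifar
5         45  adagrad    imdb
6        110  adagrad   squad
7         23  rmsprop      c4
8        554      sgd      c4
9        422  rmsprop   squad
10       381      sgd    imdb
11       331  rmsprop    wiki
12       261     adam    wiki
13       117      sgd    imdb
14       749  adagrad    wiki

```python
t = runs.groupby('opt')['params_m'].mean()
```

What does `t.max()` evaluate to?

group by opt, mean of params_m:
opt
adagrad    390.250000
adam       337.750000
rmsprop    258.666667
sgd        424.750000
Name: params_m, dtype: float64
Then the max of the resulting series: 424.75

424.75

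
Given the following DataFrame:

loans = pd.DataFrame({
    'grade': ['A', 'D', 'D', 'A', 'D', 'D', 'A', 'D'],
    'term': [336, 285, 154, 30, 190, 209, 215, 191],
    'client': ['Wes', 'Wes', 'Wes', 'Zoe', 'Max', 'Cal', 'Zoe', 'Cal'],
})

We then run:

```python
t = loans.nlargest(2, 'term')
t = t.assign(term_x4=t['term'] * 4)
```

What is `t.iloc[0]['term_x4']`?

take 2 rows with largest term:
  grade  term client
0     A   336    Wes
1     D   285    Wes
add column term_x4 = t['term'] * 4:
  grade  term client  term_x4
0     A   336    Wes     1344
1     D   285    Wes     1140
So iloc[0]['term_x4'] = 1344.

1344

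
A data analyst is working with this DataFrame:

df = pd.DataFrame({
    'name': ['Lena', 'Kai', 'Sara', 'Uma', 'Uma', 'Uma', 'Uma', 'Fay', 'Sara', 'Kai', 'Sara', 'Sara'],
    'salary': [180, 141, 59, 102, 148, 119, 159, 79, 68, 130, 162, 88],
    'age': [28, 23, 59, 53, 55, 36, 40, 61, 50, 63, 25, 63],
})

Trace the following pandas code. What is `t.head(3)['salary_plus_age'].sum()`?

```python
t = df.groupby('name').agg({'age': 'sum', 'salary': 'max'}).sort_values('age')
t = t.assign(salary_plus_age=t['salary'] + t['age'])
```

575

group by name: sum(age), max(salary):
      age  salary
name             
Fay    61      79
Kai    86     141
Lena   28     180
Sara  197     162
Uma   184     159
sort by age:
      age  salary
name             
Lena   28     180
Fay    61      79
Kai    86     141
Uma   184     159
Sara  197     162
add column salary_plus_age = t['salary'] + t['age']:
      age  salary  salary_plus_age
name                              
Lena   28     180              208
Fay    61      79              140
Kai    86     141              227
Uma   184     159              343
Sara  197     162              359
take first 3 rows:
      age  salary  salary_plus_age
name                              
Lena   28     180              208
Fay    61      79              140
Kai    86     141              227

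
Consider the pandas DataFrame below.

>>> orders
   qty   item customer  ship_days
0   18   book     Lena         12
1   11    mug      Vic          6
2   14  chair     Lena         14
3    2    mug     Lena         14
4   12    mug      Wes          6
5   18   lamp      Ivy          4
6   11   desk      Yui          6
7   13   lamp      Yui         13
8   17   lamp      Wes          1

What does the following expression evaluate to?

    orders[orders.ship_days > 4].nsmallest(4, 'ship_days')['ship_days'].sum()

filter rows where ship_days > 4:
   qty   item customer  ship_days
0   18   book     Lena         12
1   11    mug      Vic          6
2   14  chair     Lena         14
3    2    mug     Lena         14
4   12    mug      Wes          6
6   11   desk      Yui          6
7   13   lamp      Yui         13
take 4 rows with smallest ship_days:
   qty  item customer  ship_days
1   11   mug      Vic          6
4   12   mug      Wes          6
6   11  desk      Yui          6
0   18  book     Lena         12
Taking the sum of column 'ship_days' gives 30.

30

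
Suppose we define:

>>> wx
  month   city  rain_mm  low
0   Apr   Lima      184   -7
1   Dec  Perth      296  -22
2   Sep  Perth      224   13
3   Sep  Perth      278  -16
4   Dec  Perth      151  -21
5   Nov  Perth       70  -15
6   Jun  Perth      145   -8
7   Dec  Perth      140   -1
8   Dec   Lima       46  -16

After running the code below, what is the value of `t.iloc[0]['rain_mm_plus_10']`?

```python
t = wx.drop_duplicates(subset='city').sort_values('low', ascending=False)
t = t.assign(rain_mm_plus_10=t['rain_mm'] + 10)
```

194

drop duplicate city (keep=first):
  month   city  rain_mm  low
0   Apr   Lima      184   -7
1   Dec  Perth      296  -22
sort by low descending:
  month   city  rain_mm  low
0   Apr   Lima      184   -7
1   Dec  Perth      296  -22
add column rain_mm_plus_10 = t['rain_mm'] + 10:
  month   city  rain_mm  low  rain_mm_plus_10
0   Apr   Lima      184   -7              194
1   Dec  Perth      296  -22              306
So iloc[0]['rain_mm_plus_10'] = 194.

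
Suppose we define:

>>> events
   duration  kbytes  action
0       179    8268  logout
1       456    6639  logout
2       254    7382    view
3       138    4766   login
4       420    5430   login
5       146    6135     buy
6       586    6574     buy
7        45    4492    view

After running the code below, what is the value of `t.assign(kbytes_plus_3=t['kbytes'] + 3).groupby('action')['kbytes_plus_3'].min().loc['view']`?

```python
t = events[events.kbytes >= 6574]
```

filter rows where kbytes >= 6574:
   duration  kbytes  action
0       179    8268  logout
1       456    6639  logout
2       254    7382    view
6       586    6574     buy
add column kbytes_plus_3 = t['kbytes'] + 3:
   duration  kbytes  action  kbytes_plus_3
0       179    8268  logout           8271
1       456    6639  logout           6642
2       254    7382    view           7385
6       586    6574     buy           6577
group by action, min of kbytes_plus_3:
action
buy       6577
logout    6642
view      7385
Name: kbytes_plus_3, dtype: int64
Taking the value at index 'view' gives 7385.

7385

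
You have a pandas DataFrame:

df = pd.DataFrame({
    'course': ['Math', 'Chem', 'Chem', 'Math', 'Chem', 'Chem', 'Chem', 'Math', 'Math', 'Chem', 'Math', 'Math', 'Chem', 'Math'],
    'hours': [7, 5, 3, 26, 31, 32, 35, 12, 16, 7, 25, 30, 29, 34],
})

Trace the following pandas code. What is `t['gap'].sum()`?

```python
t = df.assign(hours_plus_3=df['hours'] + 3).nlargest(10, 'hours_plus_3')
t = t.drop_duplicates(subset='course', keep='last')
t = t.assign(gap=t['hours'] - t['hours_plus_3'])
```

-6

add column hours_plus_3 = df['hours'] + 3:
   course  hours  hours_plus_3
0    Math      7            10
1    Chem      5             8
2    Chem      3             6
3    Math     26            29
4    Chem     31            34
5    Chem     32            35
6    Chem     35            38
7    Math     12            15
8    Math     16            19
9    Chem      7            10
10   Math     25            28
11   Math     30            33
12   Chem     29            32
13   Math     34            37
take 10 rows with largest hours_plus_3:
   course  hours  hours_plus_3
6    Chem     35            38
13   Math     34            37
5    Chem     32            35
4    Chem     31            34
11   Math     30            33
12   Chem     29            32
3    Math     26            29
10   Math     25            28
8    Math     16            19
7    Math     12            15
drop duplicate course (keep=last):
   course  hours  hours_plus_3
12   Chem     29            32
7    Math     12            15
add column gap = t['hours'] - t['hours_plus_3']:
   course  hours  hours_plus_3  gap
12   Chem     29            32   -3
7    Math     12            15   -3
Hence -6.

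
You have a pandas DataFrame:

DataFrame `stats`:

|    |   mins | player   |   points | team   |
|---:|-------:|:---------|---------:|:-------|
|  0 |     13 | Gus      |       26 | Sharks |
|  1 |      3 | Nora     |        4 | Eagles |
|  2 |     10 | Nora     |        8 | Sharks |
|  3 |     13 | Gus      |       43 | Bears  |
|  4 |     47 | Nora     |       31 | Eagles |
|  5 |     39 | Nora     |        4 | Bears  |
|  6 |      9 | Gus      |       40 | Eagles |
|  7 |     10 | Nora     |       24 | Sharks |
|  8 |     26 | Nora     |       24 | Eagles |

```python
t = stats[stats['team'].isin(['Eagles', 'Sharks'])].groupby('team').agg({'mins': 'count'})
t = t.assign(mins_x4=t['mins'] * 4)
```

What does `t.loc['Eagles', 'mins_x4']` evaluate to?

16

filter rows where team in ['Eagles', 'Sharks']:
   mins player  points    team
0    13    Gus      26  Sharks
1     3   Nora       4  Eagles
2    10   Nora       8  Sharks
4    47   Nora      31  Eagles
6     9    Gus      40  Eagles
7    10   Nora      24  Sharks
8    26   Nora      24  Eagles
group by team, count of mins:
        mins
team        
Eagles     4
Sharks     3
add column mins_x4 = t['mins'] * 4:
        mins  mins_x4
team                 
Eagles     4       16
Sharks     3       12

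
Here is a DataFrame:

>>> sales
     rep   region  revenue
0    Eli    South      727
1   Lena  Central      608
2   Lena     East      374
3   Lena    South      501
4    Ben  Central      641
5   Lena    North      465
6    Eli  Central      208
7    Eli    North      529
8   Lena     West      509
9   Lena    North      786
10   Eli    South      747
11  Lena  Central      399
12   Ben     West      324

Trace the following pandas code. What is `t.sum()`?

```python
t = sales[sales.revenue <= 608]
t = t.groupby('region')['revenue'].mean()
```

2193.5

filter rows where revenue <= 608:
     rep   region  revenue
1   Lena  Central      608
2   Lena     East      374
3   Lena    South      501
5   Lena    North      465
6    Eli  Central      208
7    Eli    North      529
8   Lena     West      509
11  Lena  Central      399
12   Ben     West      324
group by region, mean of revenue:
region
Central    405.0
East       374.0
North      497.0
South      501.0
West       416.5
Name: revenue, dtype: float64
Then the sum of the resulting series: 2193.5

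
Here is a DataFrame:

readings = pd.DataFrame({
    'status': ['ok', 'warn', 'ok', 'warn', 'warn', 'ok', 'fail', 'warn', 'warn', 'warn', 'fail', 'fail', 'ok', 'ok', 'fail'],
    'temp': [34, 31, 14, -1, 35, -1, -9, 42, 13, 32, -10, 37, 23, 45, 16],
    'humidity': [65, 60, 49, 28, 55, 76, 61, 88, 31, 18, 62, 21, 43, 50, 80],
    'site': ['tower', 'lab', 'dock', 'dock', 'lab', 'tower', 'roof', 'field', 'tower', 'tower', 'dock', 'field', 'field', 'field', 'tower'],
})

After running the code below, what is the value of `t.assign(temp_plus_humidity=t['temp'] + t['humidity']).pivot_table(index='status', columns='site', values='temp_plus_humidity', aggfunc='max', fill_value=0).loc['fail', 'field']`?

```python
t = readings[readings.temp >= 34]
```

58

filter rows where temp >= 34:
   status  temp  humidity   site
0      ok    34        65  tower
4    warn    35        55    lab
7    warn    42        88  field
11   fail    37        21  field
13     ok    45        50  field
add column temp_plus_humidity = t['temp'] + t['humidity']:
   status  temp  humidity   site  temp_plus_humidity
0      ok    34        65  tower                  99
4    warn    35        55    lab                  90
7    warn    42        88  field                 130
11   fail    37        21  field                  58
13     ok    45        50  field                  95
pivot: rows=status, cols=site, max(temp_plus_humidity):
site    field  lab  tower
status                   
fail       58    0      0
ok         95    0     99
warn      130   90      0
Finally, value at row 'fail', column 'field' = 58.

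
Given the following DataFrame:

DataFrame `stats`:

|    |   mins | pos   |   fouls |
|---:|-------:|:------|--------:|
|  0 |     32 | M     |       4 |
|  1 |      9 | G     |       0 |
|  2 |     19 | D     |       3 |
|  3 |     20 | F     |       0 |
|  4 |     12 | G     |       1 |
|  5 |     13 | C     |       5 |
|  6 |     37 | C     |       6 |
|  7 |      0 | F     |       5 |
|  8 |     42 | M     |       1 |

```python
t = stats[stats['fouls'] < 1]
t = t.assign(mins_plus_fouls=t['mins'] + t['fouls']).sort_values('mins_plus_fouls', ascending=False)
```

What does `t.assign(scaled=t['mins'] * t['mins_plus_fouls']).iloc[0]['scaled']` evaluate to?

filter rows where fouls < 1:
   mins pos  fouls
1     9   G      0
3    20   F      0
add column mins_plus_fouls = t['mins'] + t['fouls']:
   mins pos  fouls  mins_plus_fouls
1     9   G      0                9
3    20   F      0               20
sort by mins_plus_fouls descending:
   mins pos  fouls  mins_plus_fouls
3    20   F      0               20
1     9   G      0                9
add column scaled = t['mins'] * t['mins_plus_fouls']:
   mins pos  fouls  mins_plus_fouls  scaled
3    20   F      0               20     400
1     9   G      0                9      81

400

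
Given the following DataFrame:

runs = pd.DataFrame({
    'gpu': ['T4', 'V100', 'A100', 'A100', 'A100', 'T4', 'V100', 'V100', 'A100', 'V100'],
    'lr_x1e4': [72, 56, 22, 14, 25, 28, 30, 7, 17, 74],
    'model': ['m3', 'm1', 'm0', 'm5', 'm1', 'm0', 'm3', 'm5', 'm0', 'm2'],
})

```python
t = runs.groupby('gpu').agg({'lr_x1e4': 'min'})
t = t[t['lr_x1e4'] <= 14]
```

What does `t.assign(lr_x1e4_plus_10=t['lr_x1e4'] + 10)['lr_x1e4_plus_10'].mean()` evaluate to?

group by gpu, min of lr_x1e4:
      lr_x1e4
gpu          
A100       14
T4         28
V100        7
filter rows where lr_x1e4 <= 14:
      lr_x1e4
gpu          
A100       14
V100        7
add column lr_x1e4_plus_10 = t['lr_x1e4'] + 10:
      lr_x1e4  lr_x1e4_plus_10
gpu                           
A100       14               24
V100        7               17

20.5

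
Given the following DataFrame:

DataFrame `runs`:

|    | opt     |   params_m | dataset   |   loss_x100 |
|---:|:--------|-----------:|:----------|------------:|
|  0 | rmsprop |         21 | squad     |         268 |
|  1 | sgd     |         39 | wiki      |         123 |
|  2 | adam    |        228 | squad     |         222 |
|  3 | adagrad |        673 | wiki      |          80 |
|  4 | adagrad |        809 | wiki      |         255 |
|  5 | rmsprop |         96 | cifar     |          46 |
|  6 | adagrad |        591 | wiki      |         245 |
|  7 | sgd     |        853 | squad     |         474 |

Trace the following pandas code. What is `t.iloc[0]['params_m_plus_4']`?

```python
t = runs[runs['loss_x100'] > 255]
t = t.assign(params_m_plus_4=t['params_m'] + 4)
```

25

filter rows where loss_x100 > 255:
       opt  params_m dataset  loss_x100
0  rmsprop        21   squad        268
7      sgd       853   squad        474
add column params_m_plus_4 = t['params_m'] + 4:
       opt  params_m dataset  loss_x100  params_m_plus_4
0  rmsprop        21   squad        268               25
7      sgd       853   squad        474              857
The value at position 0, column 'params_m_plus_4' is 25.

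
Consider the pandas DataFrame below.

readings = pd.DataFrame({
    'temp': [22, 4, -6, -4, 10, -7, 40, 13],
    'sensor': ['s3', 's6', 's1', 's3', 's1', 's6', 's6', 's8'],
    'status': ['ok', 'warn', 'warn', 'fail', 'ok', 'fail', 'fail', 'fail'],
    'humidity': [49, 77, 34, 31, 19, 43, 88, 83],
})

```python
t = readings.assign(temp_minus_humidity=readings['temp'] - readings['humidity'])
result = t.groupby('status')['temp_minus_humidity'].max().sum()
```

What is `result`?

-84

add column temp_minus_humidity = readings['temp'] - readings['humidity']:
   temp sensor status  humidity  temp_minus_humidity
0    22     s3     ok        49                  -27
1     4     s6   warn        77                  -73
2    -6     s1   warn        34                  -40
3    -4     s3   fail        31                  -35
4    10     s1     ok        19                   -9
5    -7     s6   fail        43                  -50
6    40     s6   fail        88                  -48
7    13     s8   fail        83                  -70
group by status, max of temp_minus_humidity:
status
fail   -35
ok      -9
warn   -40
Name: temp_minus_humidity, dtype: int64
Hence -84.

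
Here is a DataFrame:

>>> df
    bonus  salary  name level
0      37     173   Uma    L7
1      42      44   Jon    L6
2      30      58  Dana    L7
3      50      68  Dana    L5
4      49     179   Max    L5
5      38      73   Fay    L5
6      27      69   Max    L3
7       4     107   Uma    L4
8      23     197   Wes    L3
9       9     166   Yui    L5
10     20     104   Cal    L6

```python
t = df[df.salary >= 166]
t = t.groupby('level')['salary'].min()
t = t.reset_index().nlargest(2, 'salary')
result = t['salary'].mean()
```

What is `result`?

filter rows where salary >= 166:
   bonus  salary name level
0     37     173  Uma    L7
4     49     179  Max    L5
8     23     197  Wes    L3
9      9     166  Yui    L5
group by level, min of salary:
level
L3    197
L5    166
L7    173
Name: salary, dtype: int64
reset_index():
  level  salary
0    L3     197
1    L5     166
2    L7     173
take 2 rows with largest salary:
  level  salary
0    L3     197
2    L7     173
Finally, mean of column 'salary' = 185.0.

185.0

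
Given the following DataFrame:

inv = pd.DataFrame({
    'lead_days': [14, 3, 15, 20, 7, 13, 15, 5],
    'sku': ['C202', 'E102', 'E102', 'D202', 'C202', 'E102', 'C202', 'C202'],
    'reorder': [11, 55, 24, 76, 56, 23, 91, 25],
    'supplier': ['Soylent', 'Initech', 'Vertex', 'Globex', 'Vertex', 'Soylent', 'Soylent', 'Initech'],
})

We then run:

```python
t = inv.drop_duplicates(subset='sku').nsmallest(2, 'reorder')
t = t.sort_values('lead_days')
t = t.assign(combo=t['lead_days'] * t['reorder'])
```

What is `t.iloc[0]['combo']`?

165

drop duplicate sku (keep=first):
   lead_days   sku  reorder supplier
0         14  C202       11  Soylent
1          3  E102       55  Initech
3         20  D202       76   Globex
take 2 rows with smallest reorder:
   lead_days   sku  reorder supplier
0         14  C202       11  Soylent
1          3  E102       55  Initech
sort by lead_days:
   lead_days   sku  reorder supplier
1          3  E102       55  Initech
0         14  C202       11  Soylent
add column combo = t['lead_days'] * t['reorder']:
   lead_days   sku  reorder supplier  combo
1          3  E102       55  Initech    165
0         14  C202       11  Soylent    154
Finally, value at position 0, column 'combo' = 165.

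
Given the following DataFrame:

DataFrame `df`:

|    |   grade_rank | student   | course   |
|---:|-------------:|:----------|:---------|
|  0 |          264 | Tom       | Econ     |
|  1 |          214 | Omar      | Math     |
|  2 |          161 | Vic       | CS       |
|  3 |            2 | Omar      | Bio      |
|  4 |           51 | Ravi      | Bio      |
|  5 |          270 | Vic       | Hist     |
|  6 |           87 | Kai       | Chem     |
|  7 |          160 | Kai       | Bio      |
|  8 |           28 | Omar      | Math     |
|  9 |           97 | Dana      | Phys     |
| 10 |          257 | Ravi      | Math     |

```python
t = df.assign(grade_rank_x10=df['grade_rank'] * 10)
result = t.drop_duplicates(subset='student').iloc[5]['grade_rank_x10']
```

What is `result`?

add column grade_rank_x10 = df['grade_rank'] * 10:
    grade_rank student course  grade_rank_x10
0          264     Tom   Econ            2640
1          214    Omar   Math            2140
2          161     Vic     CS            1610
3            2    Omar    Bio              20
4           51    Ravi    Bio             510
5          270     Vic   Hist            2700
6           87     Kai   Chem             870
7          160     Kai    Bio            1600
8           28    Omar   Math             280
9           97    Dana   Phys             970
10         257    Ravi   Math            2570
drop duplicate student (keep=first):
   grade_rank student course  grade_rank_x10
0         264     Tom   Econ            2640
1         214    Omar   Math            2140
2         161     Vic     CS            1610
4          51    Ravi    Bio             510
6          87     Kai   Chem             870
9          97    Dana   Phys             970
The value at position 5, column 'grade_rank_x10' is 970.

970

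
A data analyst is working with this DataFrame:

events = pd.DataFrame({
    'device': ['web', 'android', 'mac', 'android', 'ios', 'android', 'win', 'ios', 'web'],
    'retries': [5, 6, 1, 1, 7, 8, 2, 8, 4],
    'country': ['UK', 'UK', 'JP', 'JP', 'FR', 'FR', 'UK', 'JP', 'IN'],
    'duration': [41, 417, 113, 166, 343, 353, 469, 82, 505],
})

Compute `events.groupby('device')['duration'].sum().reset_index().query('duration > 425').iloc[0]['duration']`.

group by device, sum of duration:
device
android    936
ios        425
mac        113
web        546
win        469
Name: duration, dtype: int64
reset_index():
    device  duration
0  android       936
1      ios       425
2      mac       113
3      web       546
4      win       469
filter rows where duration > 425:
    device  duration
0  android       936
3      web       546
4      win       469
The value at position 0, column 'duration' is 936.

936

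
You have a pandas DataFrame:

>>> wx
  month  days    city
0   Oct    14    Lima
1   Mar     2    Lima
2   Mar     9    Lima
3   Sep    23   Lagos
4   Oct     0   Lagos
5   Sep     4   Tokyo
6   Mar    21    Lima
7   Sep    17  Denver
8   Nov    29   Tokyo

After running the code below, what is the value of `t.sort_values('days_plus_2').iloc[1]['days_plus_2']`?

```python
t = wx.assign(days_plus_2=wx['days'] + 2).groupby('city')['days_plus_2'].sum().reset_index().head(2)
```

add column days_plus_2 = wx['days'] + 2:
  month  days    city  days_plus_2
0   Oct    14    Lima           16
1   Mar     2    Lima            4
2   Mar     9    Lima           11
3   Sep    23   Lagos           25
4   Oct     0   Lagos            2
5   Sep     4   Tokyo            6
6   Mar    21    Lima           23
7   Sep    17  Denver           19
8   Nov    29   Tokyo           31
group by city, sum of days_plus_2:
city
Denver    19
Lagos     27
Lima      54
Tokyo     37
Name: days_plus_2, dtype: int64
reset_index():
     city  days_plus_2
0  Denver           19
1   Lagos           27
2    Lima           54
3   Tokyo           37
take first 2 rows:
     city  days_plus_2
0  Denver           19
1   Lagos           27
sort by days_plus_2:
     city  days_plus_2
0  Denver           19
1   Lagos           27
The value at position 1, column 'days_plus_2' is 27.

27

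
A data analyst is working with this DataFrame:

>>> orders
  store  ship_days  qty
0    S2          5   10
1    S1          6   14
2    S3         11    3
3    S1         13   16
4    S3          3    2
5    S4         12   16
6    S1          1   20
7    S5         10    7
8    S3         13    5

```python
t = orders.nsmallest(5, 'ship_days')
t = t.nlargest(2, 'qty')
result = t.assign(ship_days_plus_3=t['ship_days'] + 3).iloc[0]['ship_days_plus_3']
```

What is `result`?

4

take 5 rows with smallest ship_days:
  store  ship_days  qty
6    S1          1   20
4    S3          3    2
0    S2          5   10
1    S1          6   14
7    S5         10    7
take 2 rows with largest qty:
  store  ship_days  qty
6    S1          1   20
1    S1          6   14
add column ship_days_plus_3 = t['ship_days'] + 3:
  store  ship_days  qty  ship_days_plus_3
6    S1          1   20                 4
1    S1          6   14                 9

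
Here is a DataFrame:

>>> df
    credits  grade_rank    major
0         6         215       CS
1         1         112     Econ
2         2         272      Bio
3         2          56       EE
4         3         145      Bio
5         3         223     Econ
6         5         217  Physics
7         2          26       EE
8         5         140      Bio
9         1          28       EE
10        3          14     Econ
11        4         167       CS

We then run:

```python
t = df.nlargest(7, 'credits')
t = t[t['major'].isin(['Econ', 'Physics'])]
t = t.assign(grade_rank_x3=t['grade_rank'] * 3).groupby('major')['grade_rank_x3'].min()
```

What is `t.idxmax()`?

Physics

take 7 rows with largest credits:
    credits  grade_rank    major
0         6         215       CS
6         5         217  Physics
8         5         140      Bio
11        4         167       CS
4         3         145      Bio
5         3         223     Econ
10        3          14     Econ
filter rows where major in ['Econ', 'Physics']:
    credits  grade_rank    major
6         5         217  Physics
5         3         223     Econ
10        3          14     Econ
add column grade_rank_x3 = t['grade_rank'] * 3:
    credits  grade_rank    major  grade_rank_x3
6         5         217  Physics            651
5         3         223     Econ            669
10        3          14     Econ             42
group by major, min of grade_rank_x3:
major
Econ        42
Physics    651
Name: grade_rank_x3, dtype: int64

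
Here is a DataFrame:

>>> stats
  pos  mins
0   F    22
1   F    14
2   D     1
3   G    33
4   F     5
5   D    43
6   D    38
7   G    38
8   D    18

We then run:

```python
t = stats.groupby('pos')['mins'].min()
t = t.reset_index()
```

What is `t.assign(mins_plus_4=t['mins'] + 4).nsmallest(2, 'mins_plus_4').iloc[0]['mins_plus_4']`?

5

group by pos, min of mins:
pos
D     1
F     5
G    33
Name: mins, dtype: int64
reset_index():
  pos  mins
0   D     1
1   F     5
2   G    33
add column mins_plus_4 = t['mins'] + 4:
  pos  mins  mins_plus_4
0   D     1            5
1   F     5            9
2   G    33           37
take 2 rows with smallest mins_plus_4:
  pos  mins  mins_plus_4
0   D     1            5
1   F     5            9
So iloc[0]['mins_plus_4'] = 5.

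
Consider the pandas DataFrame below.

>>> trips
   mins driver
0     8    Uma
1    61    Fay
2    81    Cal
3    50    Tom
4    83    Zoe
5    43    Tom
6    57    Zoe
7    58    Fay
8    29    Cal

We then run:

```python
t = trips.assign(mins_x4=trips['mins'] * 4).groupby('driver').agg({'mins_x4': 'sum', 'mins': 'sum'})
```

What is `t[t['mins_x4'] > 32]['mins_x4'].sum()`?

1848

add column mins_x4 = trips['mins'] * 4:
   mins driver  mins_x4
0     8    Uma       32
1    61    Fay      244
2    81    Cal      324
3    50    Tom      200
4    83    Zoe      332
5    43    Tom      172
6    57    Zoe      228
7    58    Fay      232
8    29    Cal      116
group by driver: sum(mins_x4), sum(mins):
        mins_x4  mins
driver               
Cal         440   110
Fay         476   119
Tom         372    93
Uma          32     8
Zoe         560   140
filter rows where mins_x4 > 32:
        mins_x4  mins
driver               
Cal         440   110
Fay         476   119
Tom         372    93
Zoe         560   140
Then the sum of column 'mins_x4': 1848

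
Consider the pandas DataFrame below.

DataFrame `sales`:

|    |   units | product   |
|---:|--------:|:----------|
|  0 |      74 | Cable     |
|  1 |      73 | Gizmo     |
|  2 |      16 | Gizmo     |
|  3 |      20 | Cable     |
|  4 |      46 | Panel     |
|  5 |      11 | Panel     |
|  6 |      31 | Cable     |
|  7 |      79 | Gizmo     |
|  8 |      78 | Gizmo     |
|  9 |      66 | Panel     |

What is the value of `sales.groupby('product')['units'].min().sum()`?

47

group by product, min of units:
product
Cable    20
Gizmo    16
Panel    11
Name: units, dtype: int64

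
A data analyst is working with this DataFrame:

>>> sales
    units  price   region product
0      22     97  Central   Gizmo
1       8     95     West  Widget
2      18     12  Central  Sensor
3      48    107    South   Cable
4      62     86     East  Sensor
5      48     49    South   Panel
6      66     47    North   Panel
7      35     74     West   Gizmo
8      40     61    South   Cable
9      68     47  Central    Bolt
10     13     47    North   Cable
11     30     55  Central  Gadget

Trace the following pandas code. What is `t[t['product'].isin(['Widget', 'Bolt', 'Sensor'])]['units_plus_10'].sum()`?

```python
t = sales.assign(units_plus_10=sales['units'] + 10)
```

196

add column units_plus_10 = sales['units'] + 10:
    units  price   region product  units_plus_10
0      22     97  Central   Gizmo             32
1       8     95     West  Widget             18
2      18     12  Central  Sensor             28
3      48    107    South   Cable             58
4      62     86     East  Sensor             72
5      48     49    South   Panel             58
6      66     47    North   Panel             76
7      35     74     West   Gizmo             45
8      40     61    South   Cable             50
9      68     47  Central    Bolt             78
10     13     47    North   Cable             23
11     30     55  Central  Gadget             40
filter rows where product in ['Widget', 'Bolt', 'Sensor']:
   units  price   region product  units_plus_10
1      8     95     West  Widget             18
2     18     12  Central  Sensor             28
4     62     86     East  Sensor             72
9     68     47  Central    Bolt             78
Then the sum of column 'units_plus_10': 196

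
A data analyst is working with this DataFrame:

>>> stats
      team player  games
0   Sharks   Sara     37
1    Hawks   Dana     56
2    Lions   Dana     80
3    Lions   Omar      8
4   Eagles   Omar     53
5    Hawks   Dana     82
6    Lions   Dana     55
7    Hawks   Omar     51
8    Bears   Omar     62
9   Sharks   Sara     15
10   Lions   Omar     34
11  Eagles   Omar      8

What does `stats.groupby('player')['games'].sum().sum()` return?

541

group by player, sum of games:
player
Dana    273
Omar    216
Sara     52
Name: games, dtype: int64
Hence 541.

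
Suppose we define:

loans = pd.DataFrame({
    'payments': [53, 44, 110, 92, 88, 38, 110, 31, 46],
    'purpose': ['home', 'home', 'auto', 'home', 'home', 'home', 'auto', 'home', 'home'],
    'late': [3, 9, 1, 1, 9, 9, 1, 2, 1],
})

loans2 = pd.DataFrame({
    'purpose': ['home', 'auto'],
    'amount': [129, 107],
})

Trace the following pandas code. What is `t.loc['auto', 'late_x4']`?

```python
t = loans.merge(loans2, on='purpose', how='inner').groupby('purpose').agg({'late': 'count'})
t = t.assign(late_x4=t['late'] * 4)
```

merge on 'purpose' (how='inner') → 9 rows:
   payments purpose  late  amount
0        53    home     3     129
1        44    home     9     129
2       110    auto     1     107
3        92    home     1     129
4        88    home     9     129
5        38    home     9     129
6       110    auto     1     107
7        31    home     2     129
8        46    home     1     129
group by purpose, count of late:
         late
purpose      
auto        2
home        7
add column late_x4 = t['late'] * 4:
         late  late_x4
purpose               
auto        2        8
home        7       28
Taking the value at row 'auto', column 'late_x4' gives 8.

8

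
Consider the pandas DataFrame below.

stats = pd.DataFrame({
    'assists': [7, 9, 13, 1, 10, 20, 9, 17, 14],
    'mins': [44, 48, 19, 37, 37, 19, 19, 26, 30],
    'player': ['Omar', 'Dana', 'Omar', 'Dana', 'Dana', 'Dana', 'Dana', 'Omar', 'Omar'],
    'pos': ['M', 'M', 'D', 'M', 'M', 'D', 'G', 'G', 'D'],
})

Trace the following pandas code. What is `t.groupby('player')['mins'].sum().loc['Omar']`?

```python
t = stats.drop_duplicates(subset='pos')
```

drop duplicate pos (keep=first):
   assists  mins player pos
0        7    44   Omar   M
2       13    19   Omar   D
6        9    19   Dana   G
group by player, sum of mins:
player
Dana    19
Omar    63
Name: mins, dtype: int64
Reading off the value at index 'Omar', we get 63.

63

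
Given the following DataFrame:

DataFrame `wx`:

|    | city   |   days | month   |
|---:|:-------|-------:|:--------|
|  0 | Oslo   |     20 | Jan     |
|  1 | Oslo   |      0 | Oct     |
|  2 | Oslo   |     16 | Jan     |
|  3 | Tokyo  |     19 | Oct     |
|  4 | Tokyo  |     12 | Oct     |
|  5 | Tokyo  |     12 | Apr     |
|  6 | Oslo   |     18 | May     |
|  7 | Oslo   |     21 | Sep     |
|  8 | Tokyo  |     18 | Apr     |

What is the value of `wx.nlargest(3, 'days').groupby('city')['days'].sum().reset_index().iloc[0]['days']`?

take 3 rows with largest days:
    city  days month
7   Oslo    21   Sep
0   Oslo    20   Jan
3  Tokyo    19   Oct
group by city, sum of days:
city
Oslo     41
Tokyo    19
Name: days, dtype: int64
reset_index():
    city  days
0   Oslo    41
1  Tokyo    19
Then the value at position 0, column 'days': 41

41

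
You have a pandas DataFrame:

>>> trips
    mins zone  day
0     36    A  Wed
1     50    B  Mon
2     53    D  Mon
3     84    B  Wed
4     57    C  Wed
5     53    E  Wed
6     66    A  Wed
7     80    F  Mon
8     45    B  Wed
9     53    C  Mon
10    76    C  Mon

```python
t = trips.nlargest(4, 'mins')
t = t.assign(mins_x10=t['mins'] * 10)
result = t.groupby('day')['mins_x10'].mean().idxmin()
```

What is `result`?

take 4 rows with largest mins:
    mins zone  day
3     84    B  Wed
7     80    F  Mon
10    76    C  Mon
6     66    A  Wed
add column mins_x10 = t['mins'] * 10:
    mins zone  day  mins_x10
3     84    B  Wed       840
7     80    F  Mon       800
10    76    C  Mon       760
6     66    A  Wed       660
group by day, mean of mins_x10:
day
Mon    780.0
Wed    750.0
Name: mins_x10, dtype: float64
label with the smallest value → Wed

Wed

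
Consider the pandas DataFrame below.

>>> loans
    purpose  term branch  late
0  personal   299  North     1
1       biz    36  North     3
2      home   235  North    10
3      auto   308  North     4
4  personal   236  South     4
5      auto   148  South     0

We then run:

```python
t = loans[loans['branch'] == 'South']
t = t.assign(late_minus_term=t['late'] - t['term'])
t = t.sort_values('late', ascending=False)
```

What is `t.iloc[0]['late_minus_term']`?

-232

filter rows where branch == 'South':
    purpose  term branch  late
4  personal   236  South     4
5      auto   148  South     0
add column late_minus_term = t['late'] - t['term']:
    purpose  term branch  late  late_minus_term
4  personal   236  South     4             -232
5      auto   148  South     0             -148
sort by late descending:
    purpose  term branch  late  late_minus_term
4  personal   236  South     4             -232
5      auto   148  South     0             -148
Taking the value at position 0, column 'late_minus_term' gives -232.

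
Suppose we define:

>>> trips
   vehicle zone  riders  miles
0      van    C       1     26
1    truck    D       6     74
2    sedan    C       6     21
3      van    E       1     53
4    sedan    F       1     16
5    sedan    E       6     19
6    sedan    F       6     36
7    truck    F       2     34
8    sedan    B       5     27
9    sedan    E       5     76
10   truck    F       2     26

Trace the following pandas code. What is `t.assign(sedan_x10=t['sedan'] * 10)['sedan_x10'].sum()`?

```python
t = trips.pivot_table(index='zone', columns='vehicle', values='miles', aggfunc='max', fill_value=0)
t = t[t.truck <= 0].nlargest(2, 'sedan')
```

1030

pivot: rows=zone, cols=vehicle, max(miles):
vehicle  sedan  truck  van
zone                      
B           27      0    0
C           21      0   26
D            0     74    0
E           76      0   53
F           36     34    0
filter rows where truck <= 0:
vehicle  sedan  truck  van
zone                      
B           27      0    0
C           21      0   26
E           76      0   53
take 2 rows with largest sedan:
vehicle  sedan  truck  van
zone                      
E           76      0   53
B           27      0    0
add column sedan_x10 = t['sedan'] * 10:
vehicle  sedan  truck  van  sedan_x10
zone                                 
E           76      0   53        760
B           27      0    0        270
So sum() = 1030.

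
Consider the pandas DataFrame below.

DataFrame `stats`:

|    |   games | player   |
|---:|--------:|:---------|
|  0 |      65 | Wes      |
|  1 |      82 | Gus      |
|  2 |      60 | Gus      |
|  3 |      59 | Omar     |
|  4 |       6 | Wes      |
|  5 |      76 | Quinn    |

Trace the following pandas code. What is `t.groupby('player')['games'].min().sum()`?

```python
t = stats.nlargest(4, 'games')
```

201

take 4 rows with largest games:
   games player
1     82    Gus
5     76  Quinn
0     65    Wes
2     60    Gus
group by player, min of games:
player
Gus      60
Quinn    76
Wes      65
Name: games, dtype: int64
Finally, sum of the resulting series = 201.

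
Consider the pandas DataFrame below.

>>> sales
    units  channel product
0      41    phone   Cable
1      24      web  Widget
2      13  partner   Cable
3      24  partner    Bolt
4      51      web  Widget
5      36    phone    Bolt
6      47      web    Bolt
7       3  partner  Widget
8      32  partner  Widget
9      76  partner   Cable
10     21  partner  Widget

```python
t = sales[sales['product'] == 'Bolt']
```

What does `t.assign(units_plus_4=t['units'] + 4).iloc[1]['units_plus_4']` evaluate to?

filter rows where product == 'Bolt':
   units  channel product
3     24  partner    Bolt
5     36    phone    Bolt
6     47      web    Bolt
add column units_plus_4 = t['units'] + 4:
   units  channel product  units_plus_4
3     24  partner    Bolt            28
5     36    phone    Bolt            40
6     47      web    Bolt            51
The value at position 1, column 'units_plus_4' is 40.

40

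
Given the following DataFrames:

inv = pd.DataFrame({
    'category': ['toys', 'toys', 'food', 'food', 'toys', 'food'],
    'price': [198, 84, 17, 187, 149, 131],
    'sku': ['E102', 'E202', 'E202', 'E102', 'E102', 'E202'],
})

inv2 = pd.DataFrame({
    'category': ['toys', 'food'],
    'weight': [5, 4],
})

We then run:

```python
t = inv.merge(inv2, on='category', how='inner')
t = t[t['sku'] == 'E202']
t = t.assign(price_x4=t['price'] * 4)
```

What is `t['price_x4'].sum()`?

928

merge on 'category' (how='inner') → 6 rows:
  category  price   sku  weight
0     toys    198  E102       5
1     toys     84  E202       5
2     food     17  E202       4
3     food    187  E102       4
4     toys    149  E102       5
5     food    131  E202       4
filter rows where sku == 'E202':
  category  price   sku  weight
1     toys     84  E202       5
2     food     17  E202       4
5     food    131  E202       4
add column price_x4 = t['price'] * 4:
  category  price   sku  weight  price_x4
1     toys     84  E202       5       336
2     food     17  E202       4        68
5     food    131  E202       4       524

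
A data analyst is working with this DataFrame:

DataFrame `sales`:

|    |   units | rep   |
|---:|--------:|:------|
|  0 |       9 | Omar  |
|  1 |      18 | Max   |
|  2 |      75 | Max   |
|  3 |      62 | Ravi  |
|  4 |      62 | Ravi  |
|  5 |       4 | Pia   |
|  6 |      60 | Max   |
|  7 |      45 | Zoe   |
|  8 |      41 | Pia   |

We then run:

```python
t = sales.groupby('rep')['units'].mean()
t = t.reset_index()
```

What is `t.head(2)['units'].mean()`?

30.0

group by rep, mean of units:
rep
Max     51.0
Omar     9.0
Pia     22.5
Ravi    62.0
Zoe     45.0
Name: units, dtype: float64
reset_index():
    rep  units
0   Max   51.0
1  Omar    9.0
2   Pia   22.5
3  Ravi   62.0
4   Zoe   45.0
take first 2 rows:
    rep  units
0   Max   51.0
1  Omar    9.0
The mean of column 'units' is 30.0.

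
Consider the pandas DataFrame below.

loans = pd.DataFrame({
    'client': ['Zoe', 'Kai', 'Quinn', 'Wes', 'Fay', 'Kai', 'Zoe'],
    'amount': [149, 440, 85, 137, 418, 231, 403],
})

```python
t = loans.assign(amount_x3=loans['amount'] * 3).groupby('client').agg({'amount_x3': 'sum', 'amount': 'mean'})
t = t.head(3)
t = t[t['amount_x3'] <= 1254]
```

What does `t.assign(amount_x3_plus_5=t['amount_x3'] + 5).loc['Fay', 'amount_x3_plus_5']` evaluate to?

add column amount_x3 = loans['amount'] * 3:
  client  amount  amount_x3
0    Zoe     149        447
1    Kai     440       1320
2  Quinn      85        255
3    Wes     137        411
4    Fay     418       1254
5    Kai     231        693
6    Zoe     403       1209
group by client: sum(amount_x3), mean(amount):
        amount_x3  amount
client                   
Fay          1254   418.0
Kai          2013   335.5
Quinn         255    85.0
Wes           411   137.0
Zoe          1656   276.0
take first 3 rows:
        amount_x3  amount
client                   
Fay          1254   418.0
Kai          2013   335.5
Quinn         255    85.0
filter rows where amount_x3 <= 1254:
        amount_x3  amount
client                   
Fay          1254   418.0
Quinn         255    85.0
add column amount_x3_plus_5 = t['amount_x3'] + 5:
        amount_x3  amount  amount_x3_plus_5
client                                     
Fay          1254   418.0              1259
Quinn         255    85.0               260
Then the value at row 'Fay', column 'amount_x3_plus_5': 1259

1259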